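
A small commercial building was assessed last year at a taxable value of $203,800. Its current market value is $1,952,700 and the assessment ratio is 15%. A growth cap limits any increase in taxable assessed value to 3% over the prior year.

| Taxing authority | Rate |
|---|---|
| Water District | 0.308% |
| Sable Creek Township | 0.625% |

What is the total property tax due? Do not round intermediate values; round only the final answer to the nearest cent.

$1,958.50

Uncapped assessed value = $1,952,700 × 0.15 = $292,905
Cap limit = $203,800 × 1.03 = $209,914
Taxable assessed value = min($292,905, $209,914) = $209,914 (cap binds)
Water District: $209,914 × 0.00308 = $646.53512
Sable Creek Township: $209,914 × 0.00625 = $1,311.9625
Total = $1,958.49762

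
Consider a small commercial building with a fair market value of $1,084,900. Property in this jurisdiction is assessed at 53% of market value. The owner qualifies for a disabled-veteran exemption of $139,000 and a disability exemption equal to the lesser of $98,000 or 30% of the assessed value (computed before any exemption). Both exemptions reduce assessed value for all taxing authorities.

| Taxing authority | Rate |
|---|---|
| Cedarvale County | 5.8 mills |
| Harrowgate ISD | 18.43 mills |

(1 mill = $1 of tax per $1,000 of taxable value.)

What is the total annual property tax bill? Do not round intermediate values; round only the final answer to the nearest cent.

$8,189.67

Assessed value = $1,084,900 × 0.53 = $574,997
Disability exemption = min($98,000, 30% × $574,997) = min($98,000, $172,499.1) = $98,000 (dollar cap binds)
Taxable value = $574,997 − $139,000 − $98,000 = $337,997
Cedarvale County: $337,997 × 0.0058 = $1,960.3826
Harrowgate ISD: $337,997 × 0.01843 = $6,229.28471
Total = $8,189.66731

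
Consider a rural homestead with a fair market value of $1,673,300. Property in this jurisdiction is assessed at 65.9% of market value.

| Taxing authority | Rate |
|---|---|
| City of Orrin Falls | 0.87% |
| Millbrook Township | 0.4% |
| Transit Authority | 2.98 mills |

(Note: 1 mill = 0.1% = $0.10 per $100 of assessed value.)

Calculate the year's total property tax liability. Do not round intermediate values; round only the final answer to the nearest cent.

Assessed value = $1,673,300 × 0.659 = $1,102,704.7
City of Orrin Falls: $1,102,704.7 × 0.0087 = $9,593.53089
Millbrook Township: $1,102,704.7 × 0.004 = $4,410.8188
Transit Authority: $1,102,704.7 × 0.00298 = $3,286.060006
Total = $17,290.409696

$17,290.41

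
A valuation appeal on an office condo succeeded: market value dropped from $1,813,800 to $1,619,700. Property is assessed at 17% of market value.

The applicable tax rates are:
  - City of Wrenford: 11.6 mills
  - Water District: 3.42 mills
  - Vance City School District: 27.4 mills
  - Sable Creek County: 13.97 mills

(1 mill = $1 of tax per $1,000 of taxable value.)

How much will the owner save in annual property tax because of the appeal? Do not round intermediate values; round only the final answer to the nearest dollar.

Old assessed value = $1,813,800 × 0.17 = $308,346
New assessed value = $1,619,700 × 0.17 = $275,349
Combined rate = 0.0116 + 0.00342 + 0.0274 + 0.01397 = 0.05639
Old tax = $308,346 × 0.05639 = $17,387.63094
New tax = $275,349 × 0.05639 = $15,526.93011
Reduction = $17,387.63094 − $15,526.93011 = $1,860.70083

$1,861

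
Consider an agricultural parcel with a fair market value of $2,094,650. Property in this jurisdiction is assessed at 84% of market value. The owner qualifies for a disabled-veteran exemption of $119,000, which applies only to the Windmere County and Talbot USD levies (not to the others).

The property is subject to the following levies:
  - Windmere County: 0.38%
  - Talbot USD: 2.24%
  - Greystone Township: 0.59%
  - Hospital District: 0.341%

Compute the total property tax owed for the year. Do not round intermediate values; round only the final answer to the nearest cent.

$59,362.26

Assessed value = $2,094,650 × 0.84 = $1,759,506
Windmere County: ($1,759,506 − $119,000) × 0.0038 = $1,640,506 × 0.0038 = $6,233.9228
Talbot USD: ($1,759,506 − $119,000) × 0.0224 = $1,640,506 × 0.0224 = $36,747.3344
Greystone Township: $1,759,506 × 0.0059 = $10,381.0854
Hospital District: $1,759,506 × 0.00341 = $5,999.91546
Total = $59,362.25806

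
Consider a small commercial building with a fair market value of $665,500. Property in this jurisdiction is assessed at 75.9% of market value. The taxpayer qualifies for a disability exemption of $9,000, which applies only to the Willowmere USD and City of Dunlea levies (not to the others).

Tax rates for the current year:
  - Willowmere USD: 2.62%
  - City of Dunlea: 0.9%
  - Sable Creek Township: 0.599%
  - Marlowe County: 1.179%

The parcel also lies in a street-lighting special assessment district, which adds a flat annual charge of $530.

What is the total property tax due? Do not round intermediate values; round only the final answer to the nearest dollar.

Assessed value = $665,500 × 0.759 = $505,114.5
Willowmere USD: ($505,114.5 − $9,000) × 0.0262 = $496,114.5 × 0.0262 = $12,998.1999
City of Dunlea: ($505,114.5 − $9,000) × 0.009 = $496,114.5 × 0.009 = $4,465.0305
Sable Creek Township: $505,114.5 × 0.00599 = $3,025.635855
Marlowe County: $505,114.5 × 0.01179 = $5,955.299955
Levies subtotal = $26,444.16621
Total = $26,444.16621 + $530 = $26,974.16621

$26,974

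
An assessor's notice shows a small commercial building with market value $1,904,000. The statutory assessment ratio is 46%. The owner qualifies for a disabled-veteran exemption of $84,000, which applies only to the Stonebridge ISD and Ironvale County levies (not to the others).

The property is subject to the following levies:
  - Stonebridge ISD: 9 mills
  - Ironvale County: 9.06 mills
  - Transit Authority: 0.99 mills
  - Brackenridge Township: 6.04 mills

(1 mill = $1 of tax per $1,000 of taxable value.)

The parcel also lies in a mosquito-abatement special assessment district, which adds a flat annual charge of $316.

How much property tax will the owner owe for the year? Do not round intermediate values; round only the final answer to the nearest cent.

$20,773.79

Assessed value = $1,904,000 × 0.46 = $875,840
Stonebridge ISD: ($875,840 − $84,000) × 0.009 = $791,840 × 0.009 = $7,126.56
Ironvale County: ($875,840 − $84,000) × 0.00906 = $791,840 × 0.00906 = $7,174.0704
Transit Authority: $875,840 × 0.00099 = $867.0816
Brackenridge Township: $875,840 × 0.00604 = $5,290.0736
Levies subtotal = $20,457.7856
Total = $20,457.7856 + $316 = $20,773.7856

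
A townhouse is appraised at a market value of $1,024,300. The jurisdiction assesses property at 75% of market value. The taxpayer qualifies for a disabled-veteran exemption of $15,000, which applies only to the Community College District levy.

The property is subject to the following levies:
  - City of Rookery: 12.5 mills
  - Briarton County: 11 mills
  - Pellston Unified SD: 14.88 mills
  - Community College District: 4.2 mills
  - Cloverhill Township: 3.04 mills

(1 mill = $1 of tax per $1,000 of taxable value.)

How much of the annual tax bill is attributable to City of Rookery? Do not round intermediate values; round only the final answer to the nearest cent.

Assessed value = $1,024,300 × 0.75 = $768,225
City of Rookery taxable value = $768,225 (exemption does not apply)
City of Rookery levy = $768,225 × 0.0125 = $9,602.8125

$9,602.81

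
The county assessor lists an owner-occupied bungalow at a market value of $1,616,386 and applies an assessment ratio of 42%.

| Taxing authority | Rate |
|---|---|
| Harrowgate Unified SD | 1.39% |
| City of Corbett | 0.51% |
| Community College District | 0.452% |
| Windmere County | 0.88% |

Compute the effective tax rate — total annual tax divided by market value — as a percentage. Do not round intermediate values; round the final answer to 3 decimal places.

1.357%

Assessed value = $1,616,386 × 0.42 = $678,882.12
Harrowgate Unified SD: $678,882.12 × 0.0139 = $9,436.461468
City of Corbett: $678,882.12 × 0.0051 = $3,462.298812
Community College District: $678,882.12 × 0.00452 = $3,068.5471824
Windmere County: $678,882.12 × 0.0088 = $5,974.162656
Total tax = $21,941.4701184
Effective rate = $21,941.4701184 ÷ $1,616,386 = 1.357% of market value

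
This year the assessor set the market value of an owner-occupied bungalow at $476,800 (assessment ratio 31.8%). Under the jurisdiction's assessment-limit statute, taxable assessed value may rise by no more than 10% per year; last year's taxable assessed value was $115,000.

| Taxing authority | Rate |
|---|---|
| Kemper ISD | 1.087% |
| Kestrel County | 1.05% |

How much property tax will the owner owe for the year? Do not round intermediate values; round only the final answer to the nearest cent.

Uncapped assessed value = $476,800 × 0.318 = $151,622.4
Cap limit = $115,000 × 1.1 = $126,500
Taxable assessed value = min($151,622.4, $126,500) = $126,500 (cap binds)
Kemper ISD: $126,500 × 0.01087 = $1,375.055
Kestrel County: $126,500 × 0.0105 = $1,328.25
Total = $2,703.305

$2,703.31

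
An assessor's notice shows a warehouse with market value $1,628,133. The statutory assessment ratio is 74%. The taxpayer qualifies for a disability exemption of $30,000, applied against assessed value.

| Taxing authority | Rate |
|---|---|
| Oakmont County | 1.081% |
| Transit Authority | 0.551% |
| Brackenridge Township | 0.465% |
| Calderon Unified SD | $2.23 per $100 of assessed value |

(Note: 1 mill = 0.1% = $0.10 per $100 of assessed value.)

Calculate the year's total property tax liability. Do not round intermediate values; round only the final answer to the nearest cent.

$50,834.39

Assessed value = $1,628,133 × 0.74 = $1,204,818.42
Taxable value = $1,204,818.42 − $30,000 = $1,174,818.42
Oakmont County: $1,174,818.42 × 0.01081 = $12,699.7871202
Transit Authority: $1,174,818.42 × 0.00551 = $6,473.2494942
Brackenridge Township: $1,174,818.42 × 0.00465 = $5,462.905653
Calderon Unified SD: $1,174,818.42 × 0.0223 = $26,198.450766
Total = $50,834.3930334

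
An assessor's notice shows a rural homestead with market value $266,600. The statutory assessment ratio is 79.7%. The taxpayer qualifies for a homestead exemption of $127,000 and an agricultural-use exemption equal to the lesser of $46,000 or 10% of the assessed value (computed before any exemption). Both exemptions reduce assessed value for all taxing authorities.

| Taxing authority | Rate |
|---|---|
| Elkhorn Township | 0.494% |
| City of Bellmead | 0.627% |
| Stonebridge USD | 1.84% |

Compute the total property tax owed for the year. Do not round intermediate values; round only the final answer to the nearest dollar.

$1,902

Assessed value = $266,600 × 0.797 = $212,480.2
Agricultural-use exemption = min($46,000, 10% × $212,480.2) = min($46,000, $21,248.02) = $21,248.02 (percentage binds)
Taxable value = $212,480.2 − $127,000 − $21,248.02 = $64,232.18
Elkhorn Township: $64,232.18 × 0.00494 = $317.3069692
City of Bellmead: $64,232.18 × 0.00627 = $402.7357686
Stonebridge USD: $64,232.18 × 0.0184 = $1,181.872112
Total = $1,901.9148498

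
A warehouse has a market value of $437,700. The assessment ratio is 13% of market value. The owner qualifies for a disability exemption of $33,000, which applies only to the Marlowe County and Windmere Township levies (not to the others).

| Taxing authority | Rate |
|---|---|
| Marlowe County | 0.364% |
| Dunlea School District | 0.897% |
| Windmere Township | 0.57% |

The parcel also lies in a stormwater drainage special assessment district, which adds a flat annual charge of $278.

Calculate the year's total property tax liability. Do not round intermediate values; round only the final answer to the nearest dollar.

Assessed value = $437,700 × 0.13 = $56,901
Marlowe County: ($56,901 − $33,000) × 0.00364 = $23,901 × 0.00364 = $86.99964
Dunlea School District: $56,901 × 0.00897 = $510.40197
Windmere Township: ($56,901 − $33,000) × 0.0057 = $23,901 × 0.0057 = $136.2357
Levies subtotal = $733.63731
Total = $733.63731 + $278 = $1,011.63731

$1,012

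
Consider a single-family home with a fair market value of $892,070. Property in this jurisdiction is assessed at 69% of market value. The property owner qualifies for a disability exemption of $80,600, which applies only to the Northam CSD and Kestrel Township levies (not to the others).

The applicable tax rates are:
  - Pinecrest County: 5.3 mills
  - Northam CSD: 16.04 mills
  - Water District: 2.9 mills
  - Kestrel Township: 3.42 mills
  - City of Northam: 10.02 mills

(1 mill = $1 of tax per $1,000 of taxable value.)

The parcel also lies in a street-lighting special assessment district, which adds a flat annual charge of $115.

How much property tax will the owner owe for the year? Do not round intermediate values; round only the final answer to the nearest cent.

Assessed value = $892,070 × 0.69 = $615,528.3
Pinecrest County: $615,528.3 × 0.0053 = $3,262.29999
Northam CSD: ($615,528.3 − $80,600) × 0.01604 = $534,928.3 × 0.01604 = $8,580.249932
Water District: $615,528.3 × 0.0029 = $1,785.03207
Kestrel Township: ($615,528.3 − $80,600) × 0.00342 = $534,928.3 × 0.00342 = $1,829.454786
City of Northam: $615,528.3 × 0.01002 = $6,167.593566
Levies subtotal = $21,624.630344
Total = $21,624.630344 + $115 = $21,739.630344

$21,739.63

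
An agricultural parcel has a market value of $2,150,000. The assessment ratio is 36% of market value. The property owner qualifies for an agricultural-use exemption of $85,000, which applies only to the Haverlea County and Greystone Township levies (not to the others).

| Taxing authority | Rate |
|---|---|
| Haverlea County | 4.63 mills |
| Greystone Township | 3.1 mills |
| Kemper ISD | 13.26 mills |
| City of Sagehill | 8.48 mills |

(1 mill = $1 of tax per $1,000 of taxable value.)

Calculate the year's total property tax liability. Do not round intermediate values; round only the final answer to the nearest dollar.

$22,153

Assessed value = $2,150,000 × 0.36 = $774,000
Haverlea County: ($774,000 − $85,000) × 0.00463 = $689,000 × 0.00463 = $3,190.07
Greystone Township: ($774,000 − $85,000) × 0.0031 = $689,000 × 0.0031 = $2,135.9
Kemper ISD: $774,000 × 0.01326 = $10,263.24
City of Sagehill: $774,000 × 0.00848 = $6,563.52
Total = $22,152.73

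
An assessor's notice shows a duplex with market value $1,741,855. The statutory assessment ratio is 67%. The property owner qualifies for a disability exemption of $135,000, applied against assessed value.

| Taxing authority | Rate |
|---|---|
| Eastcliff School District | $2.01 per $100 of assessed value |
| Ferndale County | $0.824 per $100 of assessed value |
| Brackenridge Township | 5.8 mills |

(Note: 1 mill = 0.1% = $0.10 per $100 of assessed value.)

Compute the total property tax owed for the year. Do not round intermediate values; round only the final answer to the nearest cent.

Assessed value = $1,741,855 × 0.67 = $1,167,042.85
Taxable value = $1,167,042.85 − $135,000 = $1,032,042.85
Eastcliff School District: $1,032,042.85 × 0.0201 = $20,744.061285
Ferndale County: $1,032,042.85 × 0.00824 = $8,504.033084
Brackenridge Township: $1,032,042.85 × 0.0058 = $5,985.84853
Total = $35,233.942899

$35,233.94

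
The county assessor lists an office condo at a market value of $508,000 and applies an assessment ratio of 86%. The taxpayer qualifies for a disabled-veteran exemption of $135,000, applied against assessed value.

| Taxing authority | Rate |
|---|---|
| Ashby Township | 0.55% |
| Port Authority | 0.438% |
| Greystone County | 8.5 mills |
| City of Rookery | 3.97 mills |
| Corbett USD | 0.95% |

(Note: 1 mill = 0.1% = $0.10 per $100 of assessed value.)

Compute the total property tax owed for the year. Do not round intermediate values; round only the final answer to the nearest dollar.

Assessed value = $508,000 × 0.86 = $436,880
Taxable value = $436,880 − $135,000 = $301,880
Ashby Township: $301,880 × 0.0055 = $1,660.34
Port Authority: $301,880 × 0.00438 = $1,322.2344
Greystone County: $301,880 × 0.0085 = $2,565.98
City of Rookery: $301,880 × 0.00397 = $1,198.4636
Corbett USD: $301,880 × 0.0095 = $2,867.86
Total = $9,614.878

$9,615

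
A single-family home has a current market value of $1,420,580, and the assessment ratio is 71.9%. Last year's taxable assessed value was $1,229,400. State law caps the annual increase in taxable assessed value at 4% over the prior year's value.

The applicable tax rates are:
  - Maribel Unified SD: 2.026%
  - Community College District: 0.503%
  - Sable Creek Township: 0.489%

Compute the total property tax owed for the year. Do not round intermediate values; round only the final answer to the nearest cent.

$30,825.76

Uncapped assessed value = $1,420,580 × 0.719 = $1,021,397.02
Cap limit = $1,229,400 × 1.04 = $1,278,576
Taxable assessed value = min($1,021,397.02, $1,278,576) = $1,021,397.02 (cap does not bind)
Maribel Unified SD: $1,021,397.02 × 0.02026 = $20,693.5036252
Community College District: $1,021,397.02 × 0.00503 = $5,137.6270106
Sable Creek Township: $1,021,397.02 × 0.00489 = $4,994.6314278
Total = $30,825.7620636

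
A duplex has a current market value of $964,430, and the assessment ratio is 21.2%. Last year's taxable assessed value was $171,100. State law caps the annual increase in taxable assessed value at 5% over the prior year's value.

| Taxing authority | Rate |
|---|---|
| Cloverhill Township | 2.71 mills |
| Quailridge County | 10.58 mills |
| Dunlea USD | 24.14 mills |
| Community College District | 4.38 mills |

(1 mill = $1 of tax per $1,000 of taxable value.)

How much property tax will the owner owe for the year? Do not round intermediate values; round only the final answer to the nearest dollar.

Uncapped assessed value = $964,430 × 0.212 = $204,459.16
Cap limit = $171,100 × 1.05 = $179,655
Taxable assessed value = min($204,459.16, $179,655) = $179,655 (cap binds)
Cloverhill Township: $179,655 × 0.00271 = $486.86505
Quailridge County: $179,655 × 0.01058 = $1,900.7499
Dunlea USD: $179,655 × 0.02414 = $4,336.8717
Community College District: $179,655 × 0.00438 = $786.8889
Total = $7,511.37555

$7,511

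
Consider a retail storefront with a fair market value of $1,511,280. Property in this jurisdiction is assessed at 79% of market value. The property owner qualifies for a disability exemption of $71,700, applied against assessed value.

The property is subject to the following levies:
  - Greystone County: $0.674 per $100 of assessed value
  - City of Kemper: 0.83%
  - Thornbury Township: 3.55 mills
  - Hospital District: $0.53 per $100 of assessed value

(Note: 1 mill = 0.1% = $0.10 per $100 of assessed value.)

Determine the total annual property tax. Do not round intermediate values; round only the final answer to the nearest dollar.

$26,810

Assessed value = $1,511,280 × 0.79 = $1,193,911.2
Taxable value = $1,193,911.2 − $71,700 = $1,122,211.2
Greystone County: $1,122,211.2 × 0.00674 = $7,563.703488
City of Kemper: $1,122,211.2 × 0.0083 = $9,314.35296
Thornbury Township: $1,122,211.2 × 0.00355 = $3,983.84976
Hospital District: $1,122,211.2 × 0.0053 = $5,947.71936
Total = $26,809.625568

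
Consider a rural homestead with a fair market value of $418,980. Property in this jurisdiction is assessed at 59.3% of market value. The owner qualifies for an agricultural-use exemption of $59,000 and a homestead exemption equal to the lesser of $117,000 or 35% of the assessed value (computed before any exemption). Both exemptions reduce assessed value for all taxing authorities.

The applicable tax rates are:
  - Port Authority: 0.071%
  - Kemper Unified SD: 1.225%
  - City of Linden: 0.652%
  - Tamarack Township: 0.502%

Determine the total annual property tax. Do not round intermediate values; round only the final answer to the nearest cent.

$2,511.15

Assessed value = $418,980 × 0.593 = $248,455.14
Homestead exemption = min($117,000, 35% × $248,455.14) = min($117,000, $86,959.299) = $86,959.299 (percentage binds)
Taxable value = $248,455.14 − $59,000 − $86,959.299 = $102,495.841
Port Authority: $102,495.841 × 0.00071 = $72.77204711
Kemper Unified SD: $102,495.841 × 0.01225 = $1,255.57405225
City of Linden: $102,495.841 × 0.00652 = $668.27288332
Tamarack Township: $102,495.841 × 0.00502 = $514.52912182
Total = $2,511.1481045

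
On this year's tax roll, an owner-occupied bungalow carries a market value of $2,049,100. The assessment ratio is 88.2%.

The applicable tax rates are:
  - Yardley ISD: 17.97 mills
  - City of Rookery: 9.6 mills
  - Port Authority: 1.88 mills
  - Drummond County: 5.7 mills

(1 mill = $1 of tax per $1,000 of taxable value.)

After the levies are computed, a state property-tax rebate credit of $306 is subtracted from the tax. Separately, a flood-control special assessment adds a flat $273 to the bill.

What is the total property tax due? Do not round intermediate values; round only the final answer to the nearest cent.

$63,493.81

Assessed value = $2,049,100 × 0.882 = $1,807,306.2
Yardley ISD: $1,807,306.2 × 0.01797 = $32,477.292414
City of Rookery: $1,807,306.2 × 0.0096 = $17,350.13952
Port Authority: $1,807,306.2 × 0.00188 = $3,397.735656
Drummond County: $1,807,306.2 × 0.0057 = $10,301.64534
Levies subtotal = $63,526.81293
After credit = $63,526.81293 − $306 = $63,220.81293
Total = $63,220.81293 + $273 = $63,493.81293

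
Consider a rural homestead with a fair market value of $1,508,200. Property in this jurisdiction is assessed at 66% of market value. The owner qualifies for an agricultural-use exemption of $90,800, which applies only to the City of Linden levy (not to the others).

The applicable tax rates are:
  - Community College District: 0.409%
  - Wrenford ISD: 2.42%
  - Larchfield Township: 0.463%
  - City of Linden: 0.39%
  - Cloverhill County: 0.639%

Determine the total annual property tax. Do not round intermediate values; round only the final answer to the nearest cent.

Assessed value = $1,508,200 × 0.66 = $995,412
Community College District: $995,412 × 0.00409 = $4,071.23508
Wrenford ISD: $995,412 × 0.0242 = $24,088.9704
Larchfield Township: $995,412 × 0.00463 = $4,608.75756
City of Linden: ($995,412 − $90,800) × 0.0039 = $904,612 × 0.0039 = $3,527.9868
Cloverhill County: $995,412 × 0.00639 = $6,360.68268
Total = $42,657.63252

$42,657.63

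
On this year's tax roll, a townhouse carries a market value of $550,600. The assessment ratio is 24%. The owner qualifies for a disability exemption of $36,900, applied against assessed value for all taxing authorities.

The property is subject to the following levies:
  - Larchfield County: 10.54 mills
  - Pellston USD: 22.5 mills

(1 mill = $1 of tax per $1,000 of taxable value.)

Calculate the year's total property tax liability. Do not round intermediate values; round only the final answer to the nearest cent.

Assessed value = $550,600 × 0.24 = $132,144
Taxable value = $132,144 − $36,900 = $95,244
Larchfield County: $95,244 × 0.01054 = $1,003.87176
Pellston USD: $95,244 × 0.0225 = $2,142.99
Total = $1,003.87176 + $2,142.99 = $3,146.86176

$3,146.86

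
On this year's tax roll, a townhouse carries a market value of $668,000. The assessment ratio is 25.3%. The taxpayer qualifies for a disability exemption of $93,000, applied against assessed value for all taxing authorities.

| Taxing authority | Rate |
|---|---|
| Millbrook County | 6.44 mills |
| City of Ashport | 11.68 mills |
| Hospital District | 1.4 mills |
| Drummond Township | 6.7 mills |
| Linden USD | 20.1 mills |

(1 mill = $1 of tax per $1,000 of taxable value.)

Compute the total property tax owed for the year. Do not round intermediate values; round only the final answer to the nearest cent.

Assessed value = $668,000 × 0.253 = $169,004
Taxable value = $169,004 − $93,000 = $76,004
Millbrook County: $76,004 × 0.00644 = $489.46576
City of Ashport: $76,004 × 0.01168 = $887.72672
Hospital District: $76,004 × 0.0014 = $106.4056
Drummond Township: $76,004 × 0.0067 = $509.2268
Linden USD: $76,004 × 0.0201 = $1,527.6804
Total = $489.46576 + $887.72672 + $106.4056 + $509.2268 + $1,527.6804 = $3,520.50528

$3,520.51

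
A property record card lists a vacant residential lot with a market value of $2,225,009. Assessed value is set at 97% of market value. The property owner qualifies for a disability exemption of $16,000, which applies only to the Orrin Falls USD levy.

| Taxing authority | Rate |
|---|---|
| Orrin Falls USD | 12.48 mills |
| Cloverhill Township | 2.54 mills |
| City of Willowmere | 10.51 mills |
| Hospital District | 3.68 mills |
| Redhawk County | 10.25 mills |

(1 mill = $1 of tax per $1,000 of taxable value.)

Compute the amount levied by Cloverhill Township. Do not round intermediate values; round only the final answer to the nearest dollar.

Assessed value = $2,225,009 × 0.97 = $2,158,258.73
Cloverhill Township taxable value = $2,158,258.73 (exemption does not apply)
Cloverhill Township levy = $2,158,258.73 × 0.00254 = $5,481.9771742

$5,482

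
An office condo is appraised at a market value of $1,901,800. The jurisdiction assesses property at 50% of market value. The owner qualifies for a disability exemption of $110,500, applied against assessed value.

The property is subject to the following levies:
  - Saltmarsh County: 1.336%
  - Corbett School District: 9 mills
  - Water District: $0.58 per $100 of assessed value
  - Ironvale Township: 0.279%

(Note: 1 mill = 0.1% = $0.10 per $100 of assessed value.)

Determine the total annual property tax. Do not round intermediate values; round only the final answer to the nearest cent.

$26,010.38

Assessed value = $1,901,800 × 0.5 = $950,900
Taxable value = $950,900 − $110,500 = $840,400
Saltmarsh County: $840,400 × 0.01336 = $11,227.744
Corbett School District: $840,400 × 0.009 = $7,563.6
Water District: $840,400 × 0.0058 = $4,874.32
Ironvale Township: $840,400 × 0.00279 = $2,344.716
Total = $26,010.38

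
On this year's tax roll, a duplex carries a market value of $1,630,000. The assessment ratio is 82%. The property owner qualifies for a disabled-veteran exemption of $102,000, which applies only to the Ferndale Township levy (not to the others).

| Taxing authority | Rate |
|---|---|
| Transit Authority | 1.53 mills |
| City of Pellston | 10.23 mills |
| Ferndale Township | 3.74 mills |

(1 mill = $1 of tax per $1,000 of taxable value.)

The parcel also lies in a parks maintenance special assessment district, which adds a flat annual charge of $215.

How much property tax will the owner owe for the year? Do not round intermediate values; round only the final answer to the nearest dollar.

Assessed value = $1,630,000 × 0.82 = $1,336,600
Transit Authority: $1,336,600 × 0.00153 = $2,044.998
City of Pellston: $1,336,600 × 0.01023 = $13,673.418
Ferndale Township: ($1,336,600 − $102,000) × 0.00374 = $1,234,600 × 0.00374 = $4,617.404
Levies subtotal = $20,335.82
Total = $20,335.82 + $215 = $20,550.82

$20,551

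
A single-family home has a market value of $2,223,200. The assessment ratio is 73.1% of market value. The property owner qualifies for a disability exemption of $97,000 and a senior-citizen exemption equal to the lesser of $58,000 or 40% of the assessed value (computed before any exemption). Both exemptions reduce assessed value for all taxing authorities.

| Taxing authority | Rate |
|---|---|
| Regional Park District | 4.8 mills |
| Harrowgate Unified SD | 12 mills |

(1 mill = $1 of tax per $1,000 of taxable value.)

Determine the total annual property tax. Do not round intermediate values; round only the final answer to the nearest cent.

$24,698.67

Assessed value = $2,223,200 × 0.731 = $1,625,159.2
Senior-citizen exemption = min($58,000, 40% × $1,625,159.2) = min($58,000, $650,063.68) = $58,000 (dollar cap binds)
Taxable value = $1,625,159.2 − $97,000 − $58,000 = $1,470,159.2
Regional Park District: $1,470,159.2 × 0.0048 = $7,056.76416
Harrowgate Unified SD: $1,470,159.2 × 0.012 = $17,641.9104
Total = $24,698.67456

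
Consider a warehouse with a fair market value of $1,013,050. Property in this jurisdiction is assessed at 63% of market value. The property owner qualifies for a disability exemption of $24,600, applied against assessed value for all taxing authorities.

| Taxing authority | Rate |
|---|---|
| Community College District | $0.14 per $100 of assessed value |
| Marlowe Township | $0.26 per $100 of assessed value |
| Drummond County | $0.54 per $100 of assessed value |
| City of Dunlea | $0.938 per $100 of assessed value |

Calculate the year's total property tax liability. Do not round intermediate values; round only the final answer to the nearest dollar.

$11,524

Assessed value = $1,013,050 × 0.63 = $638,221.5
Taxable value = $638,221.5 − $24,600 = $613,621.5
Community College District: $613,621.5 × 0.0014 = $859.0701
Marlowe Township: $613,621.5 × 0.0026 = $1,595.4159
Drummond County: $613,621.5 × 0.0054 = $3,313.5561
City of Dunlea: $613,621.5 × 0.00938 = $5,755.76967
Total = $859.0701 + $1,595.4159 + $3,313.5561 + $5,755.76967 = $11,523.81177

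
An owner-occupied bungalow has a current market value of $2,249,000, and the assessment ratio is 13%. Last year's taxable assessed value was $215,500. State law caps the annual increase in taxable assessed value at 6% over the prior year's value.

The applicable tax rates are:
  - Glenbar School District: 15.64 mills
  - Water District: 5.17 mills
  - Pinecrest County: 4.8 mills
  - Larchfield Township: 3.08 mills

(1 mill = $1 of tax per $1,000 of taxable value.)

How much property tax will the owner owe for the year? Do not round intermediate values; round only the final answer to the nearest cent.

Uncapped assessed value = $2,249,000 × 0.13 = $292,370
Cap limit = $215,500 × 1.06 = $228,430
Taxable assessed value = min($292,370, $228,430) = $228,430 (cap binds)
Glenbar School District: $228,430 × 0.01564 = $3,572.6452
Water District: $228,430 × 0.00517 = $1,180.9831
Pinecrest County: $228,430 × 0.0048 = $1,096.464
Larchfield Township: $228,430 × 0.00308 = $703.5644
Total = $6,553.6567

$6,553.66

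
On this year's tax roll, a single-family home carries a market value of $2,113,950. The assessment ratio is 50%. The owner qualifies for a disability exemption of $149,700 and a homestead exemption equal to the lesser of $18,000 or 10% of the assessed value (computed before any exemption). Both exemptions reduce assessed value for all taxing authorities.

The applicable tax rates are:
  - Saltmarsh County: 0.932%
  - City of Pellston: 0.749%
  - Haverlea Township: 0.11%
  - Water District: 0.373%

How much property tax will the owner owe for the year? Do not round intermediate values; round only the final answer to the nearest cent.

Assessed value = $2,113,950 × 0.5 = $1,056,975
Homestead exemption = min($18,000, 10% × $1,056,975) = min($18,000, $105,697.5) = $18,000 (dollar cap binds)
Taxable value = $1,056,975 − $149,700 − $18,000 = $889,275
Saltmarsh County: $889,275 × 0.00932 = $8,288.043
City of Pellston: $889,275 × 0.00749 = $6,660.66975
Haverlea Township: $889,275 × 0.0011 = $978.2025
Water District: $889,275 × 0.00373 = $3,316.99575
Total = $19,243.911

$19,243.91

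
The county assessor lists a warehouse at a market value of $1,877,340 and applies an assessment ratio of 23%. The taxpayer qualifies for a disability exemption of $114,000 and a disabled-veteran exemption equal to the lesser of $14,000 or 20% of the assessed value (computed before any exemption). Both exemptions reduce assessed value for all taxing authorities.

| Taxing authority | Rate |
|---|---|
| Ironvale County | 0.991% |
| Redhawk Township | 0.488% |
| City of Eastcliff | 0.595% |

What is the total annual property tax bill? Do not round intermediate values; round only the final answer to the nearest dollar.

Assessed value = $1,877,340 × 0.23 = $431,788.2
Disabled-veteran exemption = min($14,000, 20% × $431,788.2) = min($14,000, $86,357.64) = $14,000 (dollar cap binds)
Taxable value = $431,788.2 − $114,000 − $14,000 = $303,788.2
Ironvale County: $303,788.2 × 0.00991 = $3,010.541062
Redhawk Township: $303,788.2 × 0.00488 = $1,482.486416
City of Eastcliff: $303,788.2 × 0.00595 = $1,807.53979
Total = $6,300.567268

$6,301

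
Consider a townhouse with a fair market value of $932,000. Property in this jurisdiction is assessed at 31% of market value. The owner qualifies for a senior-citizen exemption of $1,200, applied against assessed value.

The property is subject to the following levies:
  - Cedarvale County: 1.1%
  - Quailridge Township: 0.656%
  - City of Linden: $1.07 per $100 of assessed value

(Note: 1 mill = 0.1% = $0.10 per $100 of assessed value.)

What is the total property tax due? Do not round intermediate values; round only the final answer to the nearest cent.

Assessed value = $932,000 × 0.31 = $288,920
Taxable value = $288,920 − $1,200 = $287,720
Cedarvale County: $287,720 × 0.011 = $3,164.92
Quailridge Township: $287,720 × 0.00656 = $1,887.4432
City of Linden: $287,720 × 0.0107 = $3,078.604
Total = $8,130.9672

$8,130.97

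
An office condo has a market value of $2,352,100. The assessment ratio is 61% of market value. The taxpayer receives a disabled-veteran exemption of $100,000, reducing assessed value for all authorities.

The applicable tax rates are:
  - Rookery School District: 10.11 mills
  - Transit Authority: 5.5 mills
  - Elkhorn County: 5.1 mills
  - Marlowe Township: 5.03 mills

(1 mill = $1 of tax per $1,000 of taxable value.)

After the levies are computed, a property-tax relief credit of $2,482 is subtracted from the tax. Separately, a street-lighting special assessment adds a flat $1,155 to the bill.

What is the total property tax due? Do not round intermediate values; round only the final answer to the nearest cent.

$33,030.26

Assessed value = $2,352,100 × 0.61 = $1,434,781
Taxable value = $1,434,781 − $100,000 = $1,334,781
Rookery School District: $1,334,781 × 0.01011 = $13,494.63591
Transit Authority: $1,334,781 × 0.0055 = $7,341.2955
Elkhorn County: $1,334,781 × 0.0051 = $6,807.3831
Marlowe Township: $1,334,781 × 0.00503 = $6,713.94843
Levies subtotal = $34,357.26294
After credit = $34,357.26294 − $2,482 = $31,875.26294
Total = $31,875.26294 + $1,155 = $33,030.26294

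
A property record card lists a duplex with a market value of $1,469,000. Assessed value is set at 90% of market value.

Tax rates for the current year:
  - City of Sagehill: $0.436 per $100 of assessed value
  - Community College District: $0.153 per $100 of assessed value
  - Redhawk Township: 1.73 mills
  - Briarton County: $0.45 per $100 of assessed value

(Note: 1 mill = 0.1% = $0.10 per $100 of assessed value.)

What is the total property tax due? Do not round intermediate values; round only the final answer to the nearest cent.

Assessed value = $1,469,000 × 0.9 = $1,322,100
City of Sagehill: $1,322,100 × 0.00436 = $5,764.356
Community College District: $1,322,100 × 0.00153 = $2,022.813
Redhawk Township: $1,322,100 × 0.00173 = $2,287.233
Briarton County: $1,322,100 × 0.0045 = $5,949.45
Total = $16,023.852

$16,023.85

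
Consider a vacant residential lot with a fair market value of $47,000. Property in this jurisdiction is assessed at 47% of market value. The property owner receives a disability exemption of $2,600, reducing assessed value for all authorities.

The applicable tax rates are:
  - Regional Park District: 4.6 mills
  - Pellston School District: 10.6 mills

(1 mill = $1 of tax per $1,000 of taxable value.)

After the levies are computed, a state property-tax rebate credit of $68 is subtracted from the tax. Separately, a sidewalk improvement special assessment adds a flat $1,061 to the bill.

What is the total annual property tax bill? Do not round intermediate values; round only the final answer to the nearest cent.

Assessed value = $47,000 × 0.47 = $22,090
Taxable value = $22,090 − $2,600 = $19,490
Regional Park District: $19,490 × 0.0046 = $89.654
Pellston School District: $19,490 × 0.0106 = $206.594
Levies subtotal = $296.248
After credit = $296.248 − $68 = $228.248
Total = $228.248 + $1,061 = $1,289.248

$1,289.25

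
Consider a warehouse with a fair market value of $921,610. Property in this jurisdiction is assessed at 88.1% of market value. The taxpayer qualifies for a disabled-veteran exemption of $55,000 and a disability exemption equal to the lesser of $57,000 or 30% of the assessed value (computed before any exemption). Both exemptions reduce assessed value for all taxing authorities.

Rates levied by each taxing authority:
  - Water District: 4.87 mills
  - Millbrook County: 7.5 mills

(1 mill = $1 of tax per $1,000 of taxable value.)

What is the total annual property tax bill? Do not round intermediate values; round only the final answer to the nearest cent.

Assessed value = $921,610 × 0.881 = $811,938.41
Disability exemption = min($57,000, 30% × $811,938.41) = min($57,000, $243,581.523) = $57,000 (dollar cap binds)
Taxable value = $811,938.41 − $55,000 − $57,000 = $699,938.41
Water District: $699,938.41 × 0.00487 = $3,408.7000567
Millbrook County: $699,938.41 × 0.0075 = $5,249.538075
Total = $8,658.2381317

$8,658.24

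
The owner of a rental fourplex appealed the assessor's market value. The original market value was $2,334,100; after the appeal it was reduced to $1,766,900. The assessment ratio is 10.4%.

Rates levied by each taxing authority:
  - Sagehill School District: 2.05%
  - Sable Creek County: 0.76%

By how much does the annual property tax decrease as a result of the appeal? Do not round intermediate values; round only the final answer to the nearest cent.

$1,657.59

Old assessed value = $2,334,100 × 0.104 = $242,746.4
New assessed value = $1,766,900 × 0.104 = $183,757.6
Combined rate = 0.0205 + 0.0076 = 0.0281
Old tax = $242,746.4 × 0.0281 = $6,821.17384
New tax = $183,757.6 × 0.0281 = $5,163.58856
Reduction = $6,821.17384 − $5,163.58856 = $1,657.58528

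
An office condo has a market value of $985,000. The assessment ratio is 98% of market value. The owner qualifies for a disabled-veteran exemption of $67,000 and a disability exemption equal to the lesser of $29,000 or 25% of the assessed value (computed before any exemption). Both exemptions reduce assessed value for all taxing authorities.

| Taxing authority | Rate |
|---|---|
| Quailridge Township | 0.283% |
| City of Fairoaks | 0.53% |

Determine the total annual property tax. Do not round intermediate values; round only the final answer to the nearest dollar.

Assessed value = $985,000 × 0.98 = $965,300
Disability exemption = min($29,000, 25% × $965,300) = min($29,000, $241,325) = $29,000 (dollar cap binds)
Taxable value = $965,300 − $67,000 − $29,000 = $869,300
Quailridge Township: $869,300 × 0.00283 = $2,460.119
City of Fairoaks: $869,300 × 0.0053 = $4,607.29
Total = $7,067.409

$7,067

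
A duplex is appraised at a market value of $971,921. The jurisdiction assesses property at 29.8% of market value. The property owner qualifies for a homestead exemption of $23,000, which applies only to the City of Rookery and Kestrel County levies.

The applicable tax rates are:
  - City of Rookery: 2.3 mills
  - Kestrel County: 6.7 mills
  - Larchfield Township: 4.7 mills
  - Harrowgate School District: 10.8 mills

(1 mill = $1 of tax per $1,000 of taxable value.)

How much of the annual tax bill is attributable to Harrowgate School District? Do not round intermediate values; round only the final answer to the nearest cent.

$3,128.03

Assessed value = $971,921 × 0.298 = $289,632.458
Harrowgate School District taxable value = $289,632.458 (exemption does not apply)
Harrowgate School District levy = $289,632.458 × 0.0108 = $3,128.0305464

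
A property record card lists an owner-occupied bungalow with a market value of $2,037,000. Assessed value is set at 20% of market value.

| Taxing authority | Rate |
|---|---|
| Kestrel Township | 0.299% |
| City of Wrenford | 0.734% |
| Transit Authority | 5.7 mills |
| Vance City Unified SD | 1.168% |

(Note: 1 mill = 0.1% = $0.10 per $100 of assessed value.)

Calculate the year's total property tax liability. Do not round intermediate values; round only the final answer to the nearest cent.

Assessed value = $2,037,000 × 0.2 = $407,400
Kestrel Township: $407,400 × 0.00299 = $1,218.126
City of Wrenford: $407,400 × 0.00734 = $2,990.316
Transit Authority: $407,400 × 0.0057 = $2,322.18
Vance City Unified SD: $407,400 × 0.01168 = $4,758.432
Total = $11,289.054

$11,289.05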